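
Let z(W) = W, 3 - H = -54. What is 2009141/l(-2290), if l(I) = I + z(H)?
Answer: -2009141/2233 ≈ -899.75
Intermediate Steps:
H = 57 (H = 3 - 1*(-54) = 3 + 54 = 57)
l(I) = 57 + I (l(I) = I + 57 = 57 + I)
2009141/l(-2290) = 2009141/(57 - 2290) = 2009141/(-2233) = 2009141*(-1/2233) = -2009141/2233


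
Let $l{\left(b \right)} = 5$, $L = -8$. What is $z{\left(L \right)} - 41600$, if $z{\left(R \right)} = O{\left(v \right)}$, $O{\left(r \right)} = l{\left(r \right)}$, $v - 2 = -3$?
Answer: $-41595$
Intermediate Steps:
$v = -1$ ($v = 2 - 3 = -1$)
$O{\left(r \right)} = 5$
$z{\left(R \right)} = 5$
$z{\left(L \right)} - 41600 = 5 - 41600 = -41595$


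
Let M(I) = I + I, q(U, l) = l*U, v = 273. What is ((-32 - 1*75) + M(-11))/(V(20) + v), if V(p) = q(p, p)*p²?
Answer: -129/160273 ≈ -0.00080488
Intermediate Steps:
q(U, l) = U*l
V(p) = p⁴ (V(p) = (p*p)*p² = p²*p² = p⁴)
M(I) = 2*I
((-32 - 1*75) + M(-11))/(V(20) + v) = ((-32 - 1*75) + 2*(-11))/(20⁴ + 273) = ((-32 - 75) - 22)/(160000 + 273) = (-107 - 22)/160273 = -129*1/160273 = -129/160273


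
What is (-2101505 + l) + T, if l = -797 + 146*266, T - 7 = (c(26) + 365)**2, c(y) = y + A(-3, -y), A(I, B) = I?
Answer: -1912915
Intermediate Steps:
c(y) = -3 + y (c(y) = y - 3 = -3 + y)
T = 150551 (T = 7 + ((-3 + 26) + 365)**2 = 7 + (23 + 365)**2 = 7 + 388**2 = 7 + 150544 = 150551)
l = 38039 (l = -797 + 38836 = 38039)
(-2101505 + l) + T = (-2101505 + 38039) + 150551 = -2063466 + 150551 = -1912915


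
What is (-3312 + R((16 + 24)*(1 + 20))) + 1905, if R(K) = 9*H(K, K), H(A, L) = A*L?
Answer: 6348993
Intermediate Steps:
R(K) = 9*K**2 (R(K) = 9*(K*K) = 9*K**2)
(-3312 + R((16 + 24)*(1 + 20))) + 1905 = (-3312 + 9*((16 + 24)*(1 + 20))**2) + 1905 = (-3312 + 9*(40*21)**2) + 1905 = (-3312 + 9*840**2) + 1905 = (-3312 + 9*705600) + 1905 = (-3312 + 6350400) + 1905 = 6347088 + 1905 = 6348993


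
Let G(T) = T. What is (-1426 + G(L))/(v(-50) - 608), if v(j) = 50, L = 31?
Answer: 5/2 ≈ 2.5000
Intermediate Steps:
(-1426 + G(L))/(v(-50) - 608) = (-1426 + 31)/(50 - 608) = -1395/(-558) = -1395*(-1/558) = 5/2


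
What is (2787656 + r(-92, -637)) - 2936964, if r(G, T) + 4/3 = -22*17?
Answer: -449050/3 ≈ -1.4968e+5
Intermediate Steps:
r(G, T) = -1126/3 (r(G, T) = -4/3 - 22*17 = -4/3 - 374 = -1126/3)
(2787656 + r(-92, -637)) - 2936964 = (2787656 - 1126/3) - 2936964 = 8361842/3 - 2936964 = -449050/3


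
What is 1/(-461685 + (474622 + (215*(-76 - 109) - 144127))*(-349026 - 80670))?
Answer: -1/124921682805 ≈ -8.0050e-12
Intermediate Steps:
1/(-461685 + (474622 + (215*(-76 - 109) - 144127))*(-349026 - 80670)) = 1/(-461685 + (474622 + (215*(-185) - 144127))*(-429696)) = 1/(-461685 + (474622 + (-39775 - 144127))*(-429696)) = 1/(-461685 + (474622 - 183902)*(-429696)) = 1/(-461685 + 290720*(-429696)) = 1/(-461685 - 124921221120) = 1/(-124921682805) = -1/124921682805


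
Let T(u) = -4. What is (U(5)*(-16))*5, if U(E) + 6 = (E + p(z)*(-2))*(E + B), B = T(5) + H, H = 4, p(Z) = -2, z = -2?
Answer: -3120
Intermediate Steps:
B = 0 (B = -4 + 4 = 0)
U(E) = -6 + E*(4 + E) (U(E) = -6 + (E - 2*(-2))*(E + 0) = -6 + (E + 4)*E = -6 + (4 + E)*E = -6 + E*(4 + E))
(U(5)*(-16))*5 = ((-6 + 5² + 4*5)*(-16))*5 = ((-6 + 25 + 20)*(-16))*5 = (39*(-16))*5 = -624*5 = -3120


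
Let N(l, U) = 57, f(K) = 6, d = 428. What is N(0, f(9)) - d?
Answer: -371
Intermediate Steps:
N(0, f(9)) - d = 57 - 1*428 = 57 - 428 = -371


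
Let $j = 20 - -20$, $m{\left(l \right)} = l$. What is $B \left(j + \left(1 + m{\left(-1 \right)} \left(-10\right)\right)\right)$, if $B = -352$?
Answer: $-17952$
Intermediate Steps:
$j = 40$ ($j = 20 + 20 = 40$)
$B \left(j + \left(1 + m{\left(-1 \right)} \left(-10\right)\right)\right) = - 352 \left(40 + \left(1 - -10\right)\right) = - 352 \left(40 + \left(1 + 10\right)\right) = - 352 \left(40 + 11\right) = \left(-352\right) 51 = -17952$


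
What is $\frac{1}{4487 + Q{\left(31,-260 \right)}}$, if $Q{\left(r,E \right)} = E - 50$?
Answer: $\frac{1}{4177} \approx 0.00023941$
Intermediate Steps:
$Q{\left(r,E \right)} = -50 + E$ ($Q{\left(r,E \right)} = E - 50 = -50 + E$)
$\frac{1}{4487 + Q{\left(31,-260 \right)}} = \frac{1}{4487 - 310} = \frac{1}{4177}$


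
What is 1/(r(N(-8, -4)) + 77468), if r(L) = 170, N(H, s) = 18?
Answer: 1/77638 ≈ 1.2880e-5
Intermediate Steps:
1/(r(N(-8, -4)) + 77468) = 1/(170 + 77468) = 1/77638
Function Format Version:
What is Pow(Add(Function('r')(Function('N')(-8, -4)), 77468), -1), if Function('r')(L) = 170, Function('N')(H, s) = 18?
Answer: Rational(1, 77638) ≈ 1.2880e-5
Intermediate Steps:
Pow(Add(Function('r')(Function('N')(-8, -4)), 77468), -1) = Pow(Add(170, 77468), -1) = Pow(77638, -1) = Rational(1, 77638)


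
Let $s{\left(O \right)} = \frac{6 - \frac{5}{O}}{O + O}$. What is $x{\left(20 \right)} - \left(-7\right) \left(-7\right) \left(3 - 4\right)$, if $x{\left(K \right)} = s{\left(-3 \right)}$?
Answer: $\frac{859}{18} \approx 47.722$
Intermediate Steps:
$s{\left(O \right)} = \frac{6 - \frac{5}{O}}{2 O}$
$x{\left(K \right)} = - \frac{23}{18}$ ($x{\left(K \right)} = \frac{-5 + 6 \left(-3\right)}{2 \cdot 9} = \frac{1}{2} \cdot \frac{1}{9} \left(-5 - 18\right) = \frac{1}{2} \cdot \frac{1}{9} \left(-23\right) = - \frac{23}{18}$)
$x{\left(20 \right)} - \left(-7\right) \left(-7\right) \left(3 - 4\right) = - \frac{23}{18} - \left(-7\right) \left(-7\right) \left(3 - 4\right) = - \frac{23}{18} - 49 \left(-1\right) = - \frac{23}{18} - -49 = - \frac{23}{18} + 49 = \frac{859}{18}$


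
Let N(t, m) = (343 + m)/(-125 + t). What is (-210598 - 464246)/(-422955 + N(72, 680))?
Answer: 5961122/3736273 ≈ 1.5955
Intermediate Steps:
N(t, m) = (343 + m)/(-125 + t)
(-210598 - 464246)/(-422955 + N(72, 680)) = (-210598 - 464246)/(-422955 + (343 + 680)/(-125 + 72)) = -674844/(-422955 + 1023/(-53)) = -674844/(-422955 - 1/53*1023) = -674844/(-422955 - 1023/53) = -674844/(-22417638/53) = -674844*(-53/22417638) = 5961122/3736273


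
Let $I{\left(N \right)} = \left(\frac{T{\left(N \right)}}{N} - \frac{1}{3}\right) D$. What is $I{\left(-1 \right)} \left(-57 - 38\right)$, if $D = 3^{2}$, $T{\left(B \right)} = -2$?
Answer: $-1425$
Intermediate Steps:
$D = 9$
$I{\left(N \right)} = -3 - \frac{18}{N}$ ($I{\left(N \right)} = \left(- \frac{2}{N} - \frac{1}{3}\right) 9 = \left(- \frac{1}{3} - \frac{2}{N}\right) 9 = -3 - \frac{18}{N}$)
$I{\left(-1 \right)} \left(-57 - 38\right) = \left(-3 - \frac{18}{-1}\right) \left(-57 - 38\right) = \left(-3 - -18\right) \left(-57 + \left(-78 + 40\right)\right) = \left(-3 + 18\right) \left(-57 - 38\right) = 15 \left(-95\right) = -1425$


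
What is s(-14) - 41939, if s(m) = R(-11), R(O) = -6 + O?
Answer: -41956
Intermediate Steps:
s(m) = -17 (s(m) = -6 - 11 = -17)
s(-14) - 41939 = -17 - 41939 = -41956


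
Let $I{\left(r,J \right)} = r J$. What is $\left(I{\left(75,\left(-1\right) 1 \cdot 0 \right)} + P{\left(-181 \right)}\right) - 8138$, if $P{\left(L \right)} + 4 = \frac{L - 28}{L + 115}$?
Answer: $- \frac{48833}{6} \approx -8138.8$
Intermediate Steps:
$P{\left(L \right)} = -4 + \frac{-28 + L}{115 + L}$ ($P{\left(L \right)} = -4 + \frac{L - 28}{L + 115} = -4 + \frac{-28 + L}{115 + L}$)
$I{\left(r,J \right)} = J r$
$\left(I{\left(75,\left(-1\right) 1 \cdot 0 \right)} + P{\left(-181 \right)}\right) - 8138 = \left(\left(-1\right) 1 \cdot 0 \cdot 75 + \frac{-488 - -543}{115 - 181}\right) - 8138 = \left(\left(-1\right) 0 \cdot 75 + \frac{-488 + 543}{-66}\right) - 8138 = \left(0 \cdot 75 - \frac{5}{6}\right) - 8138 = \left(0 - \frac{5}{6}\right) - 8138 = - \frac{5}{6} - 8138 = - \frac{48833}{6}$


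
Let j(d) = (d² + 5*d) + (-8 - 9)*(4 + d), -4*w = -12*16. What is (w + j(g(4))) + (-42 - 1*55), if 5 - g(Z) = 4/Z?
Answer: -149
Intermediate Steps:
g(Z) = 5 - 4/Z
w = 48 (w = -(-3)*16 = -¼*(-192) = 48)
j(d) = -68 + d² - 12*d (j(d) = (d² + 5*d) - 17*(4 + d) = (d² + 5*d) + (-68 - 17*d) = -68 + d² - 12*d)
(w + j(g(4))) + (-42 - 1*55) = (48 + (-68 + (5 - 4/4)² - 12*(5 - 4/4))) + (-42 - 1*55) = (48 + (-68 + (5 - 4*¼)² - 12*(5 - 4*¼))) + (-42 - 55) = (48 + (-68 + (5 - 1)² - 12*(5 - 1))) - 97 = (48 + (-68 + 4² - 12*4)) - 97 = (48 + (-68 + 16 - 48)) - 97 = (48 - 100) - 97 = -52 - 97 = -149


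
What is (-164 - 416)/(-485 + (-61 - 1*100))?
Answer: 290/323 ≈ 0.89783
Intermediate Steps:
(-164 - 416)/(-485 + (-61 - 1*100)) = -580/(-485 + (-61 - 100)) = -580/(-485 - 161) = -580/(-646) = -580*(-1/646) = 290/323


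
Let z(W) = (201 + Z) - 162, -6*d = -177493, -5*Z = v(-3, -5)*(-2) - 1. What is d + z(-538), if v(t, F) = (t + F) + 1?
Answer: 888557/30 ≈ 29619.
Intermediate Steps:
v(t, F) = 1 + F + t (v(t, F) = (F + t) + 1 = 1 + F + t)
Z = -13/5 (Z = -((1 - 5 - 3)*(-2) - 1)/5 = -(-7*(-2) - 1)/5 = -(14 - 1)/5 = -⅕*13 = -13/5 ≈ -2.6000)
d = 177493/6 (d = -⅙*(-177493) = 177493/6 ≈ 29582.)
z(W) = 182/5 (z(W) = (201 - 13/5) - 162 = 992/5 - 162 = 182/5)
d + z(-538) = 177493/6 + 182/5 = 888557/30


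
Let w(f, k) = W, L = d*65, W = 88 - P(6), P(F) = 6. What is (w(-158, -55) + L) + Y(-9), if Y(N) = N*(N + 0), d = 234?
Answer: 15373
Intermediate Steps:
Y(N) = N² (Y(N) = N*N = N²)
W = 82 (W = 88 - 1*6 = 88 - 6 = 82)
L = 15210 (L = 234*65 = 15210)
w(f, k) = 82
(w(-158, -55) + L) + Y(-9) = (82 + 15210) + (-9)² = 15292 + 81 = 15373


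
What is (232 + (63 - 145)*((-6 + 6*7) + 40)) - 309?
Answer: -6309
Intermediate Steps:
(232 + (63 - 145)*((-6 + 6*7) + 40)) - 309 = (232 - 82*((-6 + 42) + 40)) - 309 = (232 - 82*(36 + 40)) - 309 = (232 - 82*76) - 309 = (232 - 6232) - 309 = -6000 - 309 = -6309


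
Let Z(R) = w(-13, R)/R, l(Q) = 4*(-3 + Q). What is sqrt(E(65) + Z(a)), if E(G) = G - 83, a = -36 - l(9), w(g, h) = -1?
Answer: I*sqrt(16185)/30 ≈ 4.2407*I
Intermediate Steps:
l(Q) = -12 + 4*Q
a = -60 (a = -36 - (-12 + 4*9) = -36 - (-12 + 36) = -36 - 1*24 = -36 - 24 = -60)
Z(R) = -1/R
E(G) = -83 + G
sqrt(E(65) + Z(a)) = sqrt((-83 + 65) - 1/(-60)) = sqrt(-18 - 1*(-1/60)) = sqrt(-18 + 1/60) = sqrt(-1079/60) = I*sqrt(16185)/30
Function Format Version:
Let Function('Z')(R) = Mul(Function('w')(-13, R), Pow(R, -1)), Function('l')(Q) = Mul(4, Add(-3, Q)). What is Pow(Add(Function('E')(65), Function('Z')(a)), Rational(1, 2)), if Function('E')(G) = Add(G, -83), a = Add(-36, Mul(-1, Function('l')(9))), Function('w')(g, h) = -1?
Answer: Mul(Rational(1, 30), I, Pow(16185, Rational(1, 2))) ≈ Mul(4.2407, I)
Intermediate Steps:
Function('l')(Q) = Add(-12, Mul(4, Q))
a = -60 (a = Add(-36, Mul(-1, Add(-12, Mul(4, 9)))) = Add(-36, Mul(-1, Add(-12, 36))) = Add(-36, Mul(-1, 24)) = Add(-36, -24) = -60)
Function('Z')(R) = Mul(-1, Pow(R, -1))
Function('E')(G) = Add(-83, G)
Pow(Add(Function('E')(65), Function('Z')(a)), Rational(1, 2)) = Pow(Add(Add(-83, 65), Mul(-1, Pow(-60, -1))), Rational(1, 2)) = Pow(Add(-18, Mul(-1, Rational(-1, 60))), Rational(1, 2)) = Pow(Add(-18, Rational(1, 60)), Rational(1, 2)) = Pow(Rational(-1079, 60), Rational(1, 2)) = Mul(Rational(1, 30), I, Pow(16185, Rational(1, 2)))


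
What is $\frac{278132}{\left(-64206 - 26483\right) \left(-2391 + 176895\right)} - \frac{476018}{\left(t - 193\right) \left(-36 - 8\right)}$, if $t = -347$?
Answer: $- \frac{14267564126801}{712151696520} \approx -20.034$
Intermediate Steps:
$\frac{278132}{\left(-64206 - 26483\right) \left(-2391 + 176895\right)} - \frac{476018}{\left(t - 193\right) \left(-36 - 8\right)} = \frac{278132}{\left(-64206 - 26483\right) \left(-2391 + 176895\right)} - \frac{476018}{\left(-347 - 193\right) \left(-36 - 8\right)} = \frac{278132}{\left(-90689\right) 174504} - \frac{476018}{\left(-540\right) \left(-36 - 8\right)} = \frac{278132}{-15825593256} - \frac{476018}{\left(-540\right) \left(-44\right)} = 278132 \left(- \frac{1}{15825593256}\right) - \frac{476018}{23760} = - \frac{69533}{3956398314} - \frac{238009}{11880} = - \frac{14267564126801}{712151696520}$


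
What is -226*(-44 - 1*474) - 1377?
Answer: 115691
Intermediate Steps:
-226*(-44 - 1*474) - 1377 = -226*(-44 - 474) - 1377 = -226*(-518) - 1377 = 117068 - 1377 = 115691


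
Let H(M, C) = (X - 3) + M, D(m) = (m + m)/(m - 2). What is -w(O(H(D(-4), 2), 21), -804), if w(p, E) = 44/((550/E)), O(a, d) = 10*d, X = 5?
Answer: 1608/25 ≈ 64.320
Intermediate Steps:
D(m) = 2*m/(-2 + m) (D(m) = (2*m)/(-2 + m) = 2*m/(-2 + m))
H(M, C) = 2 + M (H(M, C) = (5 - 3) + M = 2 + M)
w(p, E) = 2*E/25 (w(p, E) = 44*(E/550) = 2*E/25)
-w(O(H(D(-4), 2), 21), -804) = -2*(-804)/25 = -1*(-1608/25) = 1608/25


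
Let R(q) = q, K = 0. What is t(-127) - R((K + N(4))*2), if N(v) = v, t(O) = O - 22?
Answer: -157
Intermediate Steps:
t(O) = -22 + O
t(-127) - R((K + N(4))*2) = (-22 - 127) - (0 + 4)*2 = -149 - 4*2 = -149 - 1*8 = -149 - 8 = -157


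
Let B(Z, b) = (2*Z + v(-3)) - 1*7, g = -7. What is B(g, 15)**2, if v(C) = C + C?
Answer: 729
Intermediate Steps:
v(C) = 2*C
B(Z, b) = -13 + 2*Z (B(Z, b) = (2*Z + 2*(-3)) - 1*7 = (2*Z - 6) - 7 = (-6 + 2*Z) - 7 = -13 + 2*Z)
B(g, 15)**2 = (-13 + 2*(-7))**2 = (-13 - 14)**2 = (-27)**2 = 729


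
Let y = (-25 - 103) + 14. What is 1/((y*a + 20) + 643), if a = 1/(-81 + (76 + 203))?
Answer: 33/21860 ≈ 0.0015096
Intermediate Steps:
a = 1/198 (a = 1/(-81 + 279) = 1/198 ≈ 0.0050505)
y = -114 (y = -128 + 14 = -114)
1/((y*a + 20) + 643) = 1/((-114*1/198 + 20) + 643) = 1/((-19/33 + 20) + 643) = 1/(641/33 + 643) = 1/(21860/33) = 33/21860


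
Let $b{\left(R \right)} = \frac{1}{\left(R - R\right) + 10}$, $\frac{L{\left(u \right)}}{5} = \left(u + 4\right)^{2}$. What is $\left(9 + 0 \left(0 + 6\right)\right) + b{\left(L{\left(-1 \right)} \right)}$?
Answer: $\frac{91}{10} \approx 9.1$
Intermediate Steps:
$L{\left(u \right)} = 5 \left(4 + u\right)^{2}$ ($L{\left(u \right)} = 5 \left(u + 4\right)^{2} = 5 \left(4 + u\right)^{2}$)
$b{\left(R \right)} = \frac{1}{10}$ ($b{\left(R \right)} = \frac{1}{0 + 10} = \frac{1}{10}$)
$\left(9 + 0 \left(0 + 6\right)\right) + b{\left(L{\left(-1 \right)} \right)} = \left(9 + 0 \left(0 + 6\right)\right) + \frac{1}{10} = \left(9 + 0 \cdot 6\right) + \frac{1}{10} = \left(9 + 0\right) + \frac{1}{10} = 9 + \frac{1}{10} = \frac{91}{10}$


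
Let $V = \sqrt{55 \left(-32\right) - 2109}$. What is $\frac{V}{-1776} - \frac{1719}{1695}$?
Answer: $- \frac{573}{565} - \frac{i \sqrt{3869}}{1776} \approx -1.0142 - 0.035023 i$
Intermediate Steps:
$V = i \sqrt{3869}$ ($V = \sqrt{-1760 - 2109} = \sqrt{-3869} = i \sqrt{3869} \approx 62.201 i$)
$\frac{V}{-1776} - \frac{1719}{1695} = \frac{i \sqrt{3869}}{-1776} - \frac{1719}{1695} = i \sqrt{3869} \left(- \frac{1}{1776}\right) - \frac{573}{565} = - \frac{i \sqrt{3869}}{1776} - \frac{573}{565} = - \frac{573}{565} - \frac{i \sqrt{3869}}{1776}$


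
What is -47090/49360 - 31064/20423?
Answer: -249503811/100807928 ≈ -2.4750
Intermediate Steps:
-47090/49360 - 31064/20423 = -47090*1/49360 - 31064*1/20423 = -4709/4936 - 31064/20423 = -249503811/100807928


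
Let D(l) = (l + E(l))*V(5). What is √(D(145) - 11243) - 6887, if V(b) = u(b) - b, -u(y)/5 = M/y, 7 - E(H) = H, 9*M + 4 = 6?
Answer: -6887 + 2*I*√25379/3 ≈ -6887.0 + 106.21*I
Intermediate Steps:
M = 2/9 (M = -4/9 + (⅑)*6 = -4/9 + ⅔ = 2/9 ≈ 0.22222)
E(H) = 7 - H
u(y) = -10/(9*y)
V(b) = -b - 10/(9*b) (V(b) = -10/(9*b) - b = -b - 10/(9*b))
D(l) = -329/9 (D(l) = (l + (7 - l))*(-1*5 - 10/9/5) = 7*(-5 - 10/9*⅕) = 7*(-5 - 2/9) = 7*(-47/9) = -329/9)
√(D(145) - 11243) - 6887 = √(-329/9 - 11243) - 6887 = √(-101516/9) - 6887 = 2*I*√25379/3 - 6887 = -6887 + 2*I*√25379/3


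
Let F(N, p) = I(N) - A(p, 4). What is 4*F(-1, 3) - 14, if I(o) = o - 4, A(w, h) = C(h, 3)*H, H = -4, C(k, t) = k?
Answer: 30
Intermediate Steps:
A(w, h) = -4*h (A(w, h) = h*(-4) = -4*h)
I(o) = -4 + o
F(N, p) = 12 + N (F(N, p) = (-4 + N) - (-4)*4 = (-4 + N) - 1*(-16) = (-4 + N) + 16 = 12 + N)
4*F(-1, 3) - 14 = 4*(12 - 1) - 14 = 4*11 - 14 = 44 - 14 = 30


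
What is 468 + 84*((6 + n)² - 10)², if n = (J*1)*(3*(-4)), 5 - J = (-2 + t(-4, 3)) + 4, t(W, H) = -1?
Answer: 258427812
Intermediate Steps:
J = 4 (J = 5 - ((-2 - 1) + 4) = 5 - (-3 + 4) = 5 - 1*1 = 5 - 1 = 4)
n = -48 (n = (4*1)*(3*(-4)) = 4*(-12) = -48)
468 + 84*((6 + n)² - 10)² = 468 + 84*((6 - 48)² - 10)² = 468 + 84*((-42)² - 10)² = 468 + 84*(1764 - 10)² = 468 + 84*1754² = 468 + 84*3076516 = 468 + 258427344 = 258427812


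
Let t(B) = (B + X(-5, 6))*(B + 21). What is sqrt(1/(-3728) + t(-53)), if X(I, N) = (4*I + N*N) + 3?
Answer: sqrt(945062679)/932 ≈ 32.985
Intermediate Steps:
X(I, N) = 3 + N**2 + 4*I (X(I, N) = (4*I + N**2) + 3 = (N**2 + 4*I) + 3 = 3 + N**2 + 4*I)
t(B) = (19 + B)*(21 + B) (t(B) = (B + (3 + 6**2 + 4*(-5)))*(B + 21) = (B + (3 + 36 - 20))*(21 + B) = (B + 19)*(21 + B) = (19 + B)*(21 + B))
sqrt(1/(-3728) + t(-53)) = sqrt(1/(-3728) + (399 + (-53)**2 + 40*(-53))) = sqrt(-1/3728 + (399 + 2809 - 2120)) = sqrt(-1/3728 + 1088) = sqrt(4056063/3728) = sqrt(945062679)/932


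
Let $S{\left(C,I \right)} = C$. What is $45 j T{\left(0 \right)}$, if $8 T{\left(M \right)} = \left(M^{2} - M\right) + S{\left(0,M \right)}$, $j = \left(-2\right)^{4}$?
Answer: $0$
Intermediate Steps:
$j = 16$
$T{\left(M \right)} = - \frac{M}{8} + \frac{M^{2}}{8}$ ($T{\left(M \right)} = \frac{\left(M^{2} - M\right) + 0}{8} = \frac{M^{2} - M}{8} = - \frac{M}{8} + \frac{M^{2}}{8}$)
$45 j T{\left(0 \right)} = 45 \cdot 16 \cdot \frac{1}{8} \cdot 0 \left(-1 + 0\right) = 720 \cdot \frac{1}{8} \cdot 0 \left(-1\right) = 720 \cdot 0 = 0$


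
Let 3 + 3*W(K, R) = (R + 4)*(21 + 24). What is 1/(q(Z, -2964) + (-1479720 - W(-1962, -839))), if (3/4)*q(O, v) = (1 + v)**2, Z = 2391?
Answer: 3/30715894 ≈ 9.7669e-8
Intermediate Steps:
q(O, v) = 4*(1 + v)**2/3
W(K, R) = 59 + 15*R (W(K, R) = -1 + ((R + 4)*(21 + 24))/3 = -1 + ((4 + R)*45)/3 = -1 + (180 + 45*R)/3 = -1 + (60 + 15*R) = 59 + 15*R)
1/(q(Z, -2964) + (-1479720 - W(-1962, -839))) = 1/(4*(1 - 2964)**2/3 + (-1479720 - (59 + 15*(-839)))) = 1/((4/3)*(-2963)**2 + (-1479720 - (59 - 12585))) = 1/((4/3)*8779369 + (-1479720 - 1*(-12526))) = 1/(35117476/3 + (-1479720 + 12526)) = 1/(35117476/3 - 1467194) = 1/(30715894/3) = 3/30715894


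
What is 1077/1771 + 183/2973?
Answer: 1175338/1755061 ≈ 0.66969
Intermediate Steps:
1077/1771 + 183/2973 = 1077*(1/1771) + 183*(1/2973) = 1077/1771 + 61/991 = 1175338/1755061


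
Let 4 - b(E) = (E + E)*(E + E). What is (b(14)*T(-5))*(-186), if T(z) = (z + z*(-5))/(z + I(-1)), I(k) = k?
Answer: -483600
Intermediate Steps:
b(E) = 4 - 4*E² (b(E) = 4 - (E + E)*(E + E) = 4 - 2*E*2*E = 4 - 4*E²)
T(z) = -4*z/(-1 + z) (T(z) = (z + z*(-5))/(z - 1) = (z - 5*z)/(-1 + z) = (-4*z)/(-1 + z) = -4*z/(-1 + z))
(b(14)*T(-5))*(-186) = ((4 - 4*14²)*(-4*(-5)/(-1 - 5)))*(-186) = ((4 - 4*196)*(-4*(-5)/(-6)))*(-186) = ((4 - 784)*(-4*(-5)*(-⅙)))*(-186) = -780*(-10/3)*(-186) = 2600*(-186) = -483600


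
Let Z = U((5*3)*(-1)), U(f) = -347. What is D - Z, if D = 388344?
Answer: 388691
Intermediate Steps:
Z = -347
D - Z = 388344 - 1*(-347) = 388344 + 347 = 388691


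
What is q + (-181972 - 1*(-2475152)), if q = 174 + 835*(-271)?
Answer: 2067069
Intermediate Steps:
q = -226111 (q = 174 - 226285 = -226111)
q + (-181972 - 1*(-2475152)) = -226111 + (-181972 - 1*(-2475152)) = -226111 + (-181972 + 2475152) = -226111 + 2293180 = 2067069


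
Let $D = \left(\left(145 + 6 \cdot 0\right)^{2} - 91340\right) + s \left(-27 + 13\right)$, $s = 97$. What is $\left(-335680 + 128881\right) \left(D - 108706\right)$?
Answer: $37302196821$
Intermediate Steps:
$D = -71673$ ($D = \left(\left(145 + 6 \cdot 0\right)^{2} - 91340\right) + 97 \left(-27 + 13\right) = \left(\left(145 + 0\right)^{2} - 91340\right) + 97 \left(-14\right) = \left(145^{2} - 91340\right) - 1358 = \left(21025 - 91340\right) - 1358 = -70315 - 1358 = -71673$)
$\left(-335680 + 128881\right) \left(D - 108706\right) = \left(-335680 + 128881\right) \left(-71673 - 108706\right) = \left(-206799\right) \left(-180379\right) = 37302196821$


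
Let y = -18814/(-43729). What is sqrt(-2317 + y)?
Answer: I*sqrt(4429803629391)/43729 ≈ 48.131*I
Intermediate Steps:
y = 18814/43729 (y = -18814*(-1/43729) = 18814/43729 ≈ 0.43024)
sqrt(-2317 + y) = sqrt(-2317 + 18814/43729) = sqrt(-101301279/43729) = I*sqrt(4429803629391)/43729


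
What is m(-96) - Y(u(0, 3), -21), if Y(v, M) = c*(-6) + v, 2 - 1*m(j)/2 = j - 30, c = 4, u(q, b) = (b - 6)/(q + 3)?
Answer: 281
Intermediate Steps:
u(q, b) = (-6 + b)/(3 + q)
m(j) = 64 - 2*j (m(j) = 4 - 2*(j - 30) = 4 - 2*(-30 + j) = 4 + (60 - 2*j) = 64 - 2*j)
Y(v, M) = -24 + v (Y(v, M) = 4*(-6) + v = -24 + v)
m(-96) - Y(u(0, 3), -21) = (64 - 2*(-96)) - (-24 + (-6 + 3)/(3 + 0)) = (64 + 192) - (-24 - 3/3) = 256 - (-24 + (⅓)*(-3)) = 256 - (-24 - 1) = 256 - 1*(-25) = 256 + 25 = 281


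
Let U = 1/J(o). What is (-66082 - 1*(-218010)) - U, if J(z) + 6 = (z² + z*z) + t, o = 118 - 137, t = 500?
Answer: 184744447/1216 ≈ 1.5193e+5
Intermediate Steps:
o = -19
J(z) = 494 + 2*z² (J(z) = -6 + ((z² + z*z) + 500) = -6 + ((z² + z²) + 500) = -6 + (2*z² + 500) = -6 + (500 + 2*z²) = 494 + 2*z²)
U = 1/1216 (U = 1/(494 + 2*(-19)²) = 1/(494 + 2*361) = 1/(494 + 722) = 1/1216 ≈ 0.00082237)
(-66082 - 1*(-218010)) - U = (-66082 - 1*(-218010)) - 1*1/1216 = (-66082 + 218010) - 1/1216 = 151928 - 1/1216 = 184744447/1216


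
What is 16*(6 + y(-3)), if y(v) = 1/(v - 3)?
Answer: 280/3 ≈ 93.333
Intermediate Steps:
y(v) = 1/(-3 + v)
16*(6 + y(-3)) = 16*(6 + 1/(-3 - 3)) = 16*(6 + 1/(-6)) = 16*(6 - ⅙) = 16*(35/6) = 280/3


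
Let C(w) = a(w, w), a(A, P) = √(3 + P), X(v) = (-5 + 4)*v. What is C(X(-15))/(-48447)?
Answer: -√2/16149 ≈ -8.7573e-5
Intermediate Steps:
X(v) = -v
C(w) = √(3 + w)
C(X(-15))/(-48447) = √(3 - 1*(-15))/(-48447) = √(3 + 15)*(-1/48447) = √18*(-1/48447) = (3*√2)*(-1/48447) = -√2/16149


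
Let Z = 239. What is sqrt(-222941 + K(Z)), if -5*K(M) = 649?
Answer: I*sqrt(5576770)/5 ≈ 472.3*I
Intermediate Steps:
K(M) = -649/5 (K(M) = -1/5*649 = -649/5)
sqrt(-222941 + K(Z)) = sqrt(-222941 - 649/5) = sqrt(-1115354/5) = I*sqrt(5576770)/5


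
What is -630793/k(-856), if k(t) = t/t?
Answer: -630793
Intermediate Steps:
k(t) = 1
-630793/k(-856) = -630793/1 = -630793*1 = -630793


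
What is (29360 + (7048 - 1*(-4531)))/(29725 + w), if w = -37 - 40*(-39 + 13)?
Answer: 40939/30728 ≈ 1.3323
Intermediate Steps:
w = 1003 (w = -37 - 40*(-26) = -37 + 1040 = 1003)
(29360 + (7048 - 1*(-4531)))/(29725 + w) = (29360 + (7048 - 1*(-4531)))/(29725 + 1003) = (29360 + (7048 + 4531))/30728 = (29360 + 11579)*(1/30728) = 40939*(1/30728) = 40939/30728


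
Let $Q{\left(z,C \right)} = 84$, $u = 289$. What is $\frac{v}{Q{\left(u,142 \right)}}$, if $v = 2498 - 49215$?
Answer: $- \frac{46717}{84} \approx -556.15$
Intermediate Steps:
$v = -46717$
$\frac{v}{Q{\left(u,142 \right)}} = - \frac{46717}{84}$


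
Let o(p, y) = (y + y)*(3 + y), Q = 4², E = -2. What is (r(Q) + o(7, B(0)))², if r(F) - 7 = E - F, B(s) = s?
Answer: 121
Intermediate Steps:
Q = 16
o(p, y) = 2*y*(3 + y) (o(p, y) = (2*y)*(3 + y) = 2*y*(3 + y))
r(F) = 5 - F (r(F) = 7 + (-2 - F) = 5 - F)
(r(Q) + o(7, B(0)))² = ((5 - 1*16) + 2*0*(3 + 0))² = ((5 - 16) + 2*0*3)² = (-11 + 0)² = (-11)² = 121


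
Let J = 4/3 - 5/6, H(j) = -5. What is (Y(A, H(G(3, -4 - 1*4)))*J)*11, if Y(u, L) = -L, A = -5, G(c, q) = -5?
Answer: 55/2 ≈ 27.500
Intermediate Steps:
J = ½ (J = 4*(⅓) - 5*⅙ = 4/3 - ⅚ = ½ ≈ 0.50000)
(Y(A, H(G(3, -4 - 1*4)))*J)*11 = (-1*(-5)*(½))*11 = (5*(½))*11 = (5/2)*11 = 55/2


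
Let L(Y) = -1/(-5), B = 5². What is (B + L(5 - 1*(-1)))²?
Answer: 15876/25 ≈ 635.04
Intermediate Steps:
B = 25
L(Y) = ⅕ (L(Y) = -1*(-⅕) = ⅕)
(B + L(5 - 1*(-1)))² = (25 + ⅕)² = (126/5)² = 15876/25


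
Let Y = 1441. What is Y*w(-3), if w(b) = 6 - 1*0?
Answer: 8646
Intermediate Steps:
w(b) = 6 (w(b) = 6 + 0 = 6)
Y*w(-3) = 1441*6 = 8646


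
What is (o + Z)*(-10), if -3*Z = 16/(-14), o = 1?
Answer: -290/21 ≈ -13.810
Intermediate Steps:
Z = 8/21 (Z = -16/(3*(-14)) = -16*(-1)/(3*14) = -⅓*(-8/7) = 8/21 ≈ 0.38095)
(o + Z)*(-10) = (1 + 8/21)*(-10) = (29/21)*(-10) = -290/21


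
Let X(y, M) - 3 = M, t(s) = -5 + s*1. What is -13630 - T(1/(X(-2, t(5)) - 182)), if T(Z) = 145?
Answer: -13775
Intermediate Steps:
t(s) = -5 + s
X(y, M) = 3 + M
-13630 - T(1/(X(-2, t(5)) - 182)) = -13630 - 1*145 = -13630 - 145 = -13775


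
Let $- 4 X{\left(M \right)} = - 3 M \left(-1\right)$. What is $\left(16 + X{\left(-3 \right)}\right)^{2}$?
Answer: $\frac{5329}{16} \approx 333.06$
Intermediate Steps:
$X{\left(M \right)} = - \frac{3 M}{4}$ ($X{\left(M \right)} = - \frac{- 3 M \left(-1\right)}{4} = - \frac{3 M}{4}$)
$\left(16 + X{\left(-3 \right)}\right)^{2} = \left(16 - - \frac{9}{4}\right)^{2} = \left(16 + \frac{9}{4}\right)^{2} = \left(\frac{73}{4}\right)^{2} = \frac{5329}{16}$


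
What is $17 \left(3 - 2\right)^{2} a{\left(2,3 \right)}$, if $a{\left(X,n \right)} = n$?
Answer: $51$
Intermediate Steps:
$17 \left(3 - 2\right)^{2} a{\left(2,3 \right)} = 17 \left(3 - 2\right)^{2} \cdot 3 = 17 \cdot 1^{2} \cdot 3 = 17 \cdot 1 \cdot 3 = 17 \cdot 3 = 51$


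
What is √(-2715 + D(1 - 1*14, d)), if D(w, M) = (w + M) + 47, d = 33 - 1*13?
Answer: I*√2661 ≈ 51.585*I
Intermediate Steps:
d = 20 (d = 33 - 13 = 20)
D(w, M) = 47 + M + w (D(w, M) = (M + w) + 47 = 47 + M + w)
√(-2715 + D(1 - 1*14, d)) = √(-2715 + (47 + 20 + (1 - 1*14))) = √(-2715 + (47 + 20 + (1 - 14))) = √(-2715 + (47 + 20 - 13)) = √(-2715 + 54) = √(-2661) = I*√2661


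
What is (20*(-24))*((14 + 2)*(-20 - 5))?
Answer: 192000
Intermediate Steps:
(20*(-24))*((14 + 2)*(-20 - 5)) = -7680*(-25) = -480*(-400) = 192000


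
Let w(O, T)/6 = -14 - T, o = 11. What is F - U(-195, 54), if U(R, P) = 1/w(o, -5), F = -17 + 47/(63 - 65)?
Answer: -1093/27 ≈ -40.482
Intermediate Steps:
w(O, T) = -84 - 6*T (w(O, T) = 6*(-14 - T) = -84 - 6*T)
F = -81/2 (F = -17 + 47/(-2) = -17 - ½*47 = -17 - 47/2 = -81/2 ≈ -40.500)
U(R, P) = -1/54 (U(R, P) = 1/(-84 - 6*(-5)) = 1/(-84 + 30) = 1/(-54) = -1/54)
F - U(-195, 54) = -81/2 - 1*(-1/54) = -81/2 + 1/54 = -1093/27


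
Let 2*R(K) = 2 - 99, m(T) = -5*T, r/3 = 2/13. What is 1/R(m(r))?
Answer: -2/97 ≈ -0.020619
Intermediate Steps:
r = 6/13 (r = 3*(2/13) = 6/13 ≈ 0.46154)
R(K) = -97/2 (R(K) = (2 - 99)/2 = (½)*(-97) = -97/2)
1/R(m(r)) = 1/(-97/2) = -2/97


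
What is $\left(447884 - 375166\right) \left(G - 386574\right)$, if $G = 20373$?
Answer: $-26629404318$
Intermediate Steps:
$\left(447884 - 375166\right) \left(G - 386574\right) = \left(447884 - 375166\right) \left(20373 - 386574\right) = 72718 \left(-366201\right) = -26629404318$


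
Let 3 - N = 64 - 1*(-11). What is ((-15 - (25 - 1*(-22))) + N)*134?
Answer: -17956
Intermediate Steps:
N = -72 (N = 3 - (64 - 1*(-11)) = 3 - (64 + 11) = 3 - 1*75 = 3 - 75 = -72)
((-15 - (25 - 1*(-22))) + N)*134 = ((-15 - (25 - 1*(-22))) - 72)*134 = ((-15 - (25 + 22)) - 72)*134 = ((-15 - 1*47) - 72)*134 = ((-15 - 47) - 72)*134 = (-62 - 72)*134 = -134*134 = -17956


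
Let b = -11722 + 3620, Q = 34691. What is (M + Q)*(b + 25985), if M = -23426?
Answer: 201451995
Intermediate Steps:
b = -8102
(M + Q)*(b + 25985) = (-23426 + 34691)*(-8102 + 25985) = 11265*17883 = 201451995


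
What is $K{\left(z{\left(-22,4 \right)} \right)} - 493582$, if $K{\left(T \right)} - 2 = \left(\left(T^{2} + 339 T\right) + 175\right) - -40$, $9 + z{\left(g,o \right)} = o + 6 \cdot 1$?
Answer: $-493025$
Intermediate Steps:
$z{\left(g,o \right)} = -3 + o$ ($z{\left(g,o \right)} = -9 + \left(o + 6 \cdot 1\right) = -9 + \left(o + 6\right) = -9 + \left(6 + o\right) = -3 + o$)
$K{\left(T \right)} = 217 + T^{2} + 339 T$ ($K{\left(T \right)} = 2 - \left(-215 - T^{2} - 339 T\right) = 2 + \left(\left(175 + T^{2} + 339 T\right) + 40\right) = 2 + \left(215 + T^{2} + 339 T\right) = 217 + T^{2} + 339 T$)
$K{\left(z{\left(-22,4 \right)} \right)} - 493582 = \left(217 + \left(-3 + 4\right)^{2} + 339 \left(-3 + 4\right)\right) - 493582 = \left(217 + 1^{2} + 339 \cdot 1\right) - 493582 = \left(217 + 1 + 339\right) - 493582 = 557 - 493582 = -493025$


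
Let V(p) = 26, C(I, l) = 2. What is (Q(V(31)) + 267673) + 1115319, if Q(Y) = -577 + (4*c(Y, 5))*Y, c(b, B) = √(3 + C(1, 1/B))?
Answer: 1382415 + 104*√5 ≈ 1.3826e+6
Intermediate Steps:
c(b, B) = √5 (c(b, B) = √(3 + 2) = √5)
Q(Y) = -577 + 4*Y*√5 (Q(Y) = -577 + (4*√5)*Y = -577 + 4*Y*√5)
(Q(V(31)) + 267673) + 1115319 = ((-577 + 4*26*√5) + 267673) + 1115319 = ((-577 + 104*√5) + 267673) + 1115319 = (267096 + 104*√5) + 1115319 = 1382415 + 104*√5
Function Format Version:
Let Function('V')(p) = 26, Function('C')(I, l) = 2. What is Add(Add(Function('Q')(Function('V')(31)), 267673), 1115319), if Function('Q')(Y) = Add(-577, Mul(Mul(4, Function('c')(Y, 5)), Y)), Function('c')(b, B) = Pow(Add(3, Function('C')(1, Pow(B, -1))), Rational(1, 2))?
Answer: Add(1382415, Mul(104, Pow(5, Rational(1, 2)))) ≈ 1.3826e+6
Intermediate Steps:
Function('c')(b, B) = Pow(5, Rational(1, 2)) (Function('c')(b, B) = Pow(Add(3, 2), Rational(1, 2)) = Pow(5, Rational(1, 2)))
Function('Q')(Y) = Add(-577, Mul(4, Y, Pow(5, Rational(1, 2)))) (Function('Q')(Y) = Add(-577, Mul(Mul(4, Pow(5, Rational(1, 2))), Y)) = Add(-577, Mul(4, Y, Pow(5, Rational(1, 2)))))
Add(Add(Function('Q')(Function('V')(31)), 267673), 1115319) = Add(Add(Add(-577, Mul(4, 26, Pow(5, Rational(1, 2)))), 267673), 1115319) = Add(Add(Add(-577, Mul(104, Pow(5, Rational(1, 2)))), 267673), 1115319) = Add(Add(267096, Mul(104, Pow(5, Rational(1, 2)))), 1115319) = Add(1382415, Mul(104, Pow(5, Rational(1, 2))))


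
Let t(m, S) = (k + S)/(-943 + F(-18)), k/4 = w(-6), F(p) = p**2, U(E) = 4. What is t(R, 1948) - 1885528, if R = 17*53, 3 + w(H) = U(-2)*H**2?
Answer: -1167144344/619 ≈ -1.8855e+6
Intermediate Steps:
w(H) = -3 + 4*H**2
k = 564 (k = 4*(-3 + 4*(-6)**2) = 4*(-3 + 4*36) = 4*(-3 + 144) = 4*141 = 564)
R = 901
t(m, S) = -564/619 - S/619 (t(m, S) = (564 + S)/(-943 + (-18)**2) = (564 + S)/(-943 + 324) = (564 + S)/(-619) = (564 + S)*(-1/619) = -564/619 - S/619)
t(R, 1948) - 1885528 = (-564/619 - 1/619*1948) - 1885528 = (-564/619 - 1948/619) - 1885528 = -2512/619 - 1885528 = -1167144344/619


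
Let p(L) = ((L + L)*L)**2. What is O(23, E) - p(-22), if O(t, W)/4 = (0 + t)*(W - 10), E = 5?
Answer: -937484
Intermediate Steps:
p(L) = 4*L**4 (p(L) = ((2*L)*L)**2 = (2*L**2)**2 = 4*L**4)
O(t, W) = 4*t*(-10 + W) (O(t, W) = 4*((0 + t)*(W - 10)) = 4*(t*(-10 + W)) = 4*t*(-10 + W))
O(23, E) - p(-22) = 4*23*(-10 + 5) - 4*(-22)**4 = 4*23*(-5) - 4*234256 = -460 - 1*937024 = -460 - 937024 = -937484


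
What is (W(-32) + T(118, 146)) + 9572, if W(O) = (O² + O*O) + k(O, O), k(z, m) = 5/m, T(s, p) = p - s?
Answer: 372731/32 ≈ 11648.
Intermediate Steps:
W(O) = 2*O² + 5/O (W(O) = (O² + O*O) + 5/O = (O² + O²) + 5/O = 2*O² + 5/O)
(W(-32) + T(118, 146)) + 9572 = ((5 + 2*(-32)³)/(-32) + (146 - 1*118)) + 9572 = (-(5 + 2*(-32768))/32 + (146 - 118)) + 9572 = (-(5 - 65536)/32 + 28) + 9572 = (-1/32*(-65531) + 28) + 9572 = (65531/32 + 28) + 9572 = 66427/32 + 9572 = 372731/32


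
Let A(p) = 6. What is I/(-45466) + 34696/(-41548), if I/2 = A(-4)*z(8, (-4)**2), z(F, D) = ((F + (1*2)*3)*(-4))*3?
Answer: -186715946/236127671 ≈ -0.79074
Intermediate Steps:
z(F, D) = -72 - 12*F (z(F, D) = ((F + 2*3)*(-4))*3 = ((F + 6)*(-4))*3 = ((6 + F)*(-4))*3 = (-24 - 4*F)*3 = -72 - 12*F)
I = -2016 (I = 2*(6*(-72 - 12*8)) = 2*(6*(-72 - 96)) = 2*(6*(-168)) = 2*(-1008) = -2016)
I/(-45466) + 34696/(-41548) = -2016/(-45466) + 34696/(-41548) = -2016*(-1/45466) + 34696*(-1/41548) = 1008/22733 - 8674/10387 = -186715946/236127671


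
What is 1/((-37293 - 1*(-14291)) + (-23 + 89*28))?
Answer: -1/20533 ≈ -4.8702e-5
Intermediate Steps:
1/((-37293 - 1*(-14291)) + (-23 + 89*28)) = 1/((-37293 + 14291) + (-23 + 2492)) = 1/(-23002 + 2469) = 1/(-20533) = -1/20533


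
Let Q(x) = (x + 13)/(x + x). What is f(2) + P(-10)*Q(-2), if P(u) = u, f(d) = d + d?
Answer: 63/2 ≈ 31.500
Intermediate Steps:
f(d) = 2*d
Q(x) = (13 + x)/(2*x) (Q(x) = (13 + x)/((2*x)) = (13 + x)*(1/(2*x)) = (13 + x)/(2*x))
f(2) + P(-10)*Q(-2) = 2*2 - 5*(13 - 2)/(-2) = 4 - 5*(-1)*11/2 = 4 - 10*(-11/4) = 4 + 55/2 = 63/2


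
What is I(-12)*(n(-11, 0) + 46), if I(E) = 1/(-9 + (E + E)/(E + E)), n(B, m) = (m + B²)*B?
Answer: 1285/8 ≈ 160.63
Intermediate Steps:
n(B, m) = B*(m + B²)
I(E) = -⅛ (I(E) = 1/(-9 + (2*E)/((2*E))) = 1/(-9 + (2*E)*(1/(2*E))) = 1/(-9 + 1) = 1/(-8) = -⅛)
I(-12)*(n(-11, 0) + 46) = -(-11*(0 + (-11)²) + 46)/8 = -(-11*(0 + 121) + 46)/8 = -(-11*121 + 46)/8 = -(-1331 + 46)/8 = -⅛*(-1285) = 1285/8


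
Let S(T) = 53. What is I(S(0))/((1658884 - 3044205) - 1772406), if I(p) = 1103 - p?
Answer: -1050/3157727 ≈ -0.00033252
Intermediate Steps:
I(S(0))/((1658884 - 3044205) - 1772406) = (1103 - 1*53)/((1658884 - 3044205) - 1772406) = (1103 - 53)/(-1385321 - 1772406) = 1050/(-3157727) = 1050*(-1/3157727) = -1050/3157727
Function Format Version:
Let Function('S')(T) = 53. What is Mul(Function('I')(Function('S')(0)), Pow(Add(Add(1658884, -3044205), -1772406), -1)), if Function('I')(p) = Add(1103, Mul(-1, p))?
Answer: Rational(-1050, 3157727) ≈ -0.00033252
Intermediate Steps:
Mul(Function('I')(Function('S')(0)), Pow(Add(Add(1658884, -3044205), -1772406), -1)) = Mul(Add(1103, Mul(-1, 53)), Pow(Add(Add(1658884, -3044205), -1772406), -1)) = Mul(Add(1103, -53), Pow(Add(-1385321, -1772406), -1)) = Mul(1050, Pow(-3157727, -1)) = Mul(1050, Rational(-1, 3157727)) = Rational(-1050, 3157727)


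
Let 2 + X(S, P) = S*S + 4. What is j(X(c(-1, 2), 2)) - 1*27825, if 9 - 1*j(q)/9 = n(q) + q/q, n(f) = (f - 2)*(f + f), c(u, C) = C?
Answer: -28185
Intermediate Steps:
n(f) = 2*f*(-2 + f) (n(f) = (-2 + f)*(2*f) = 2*f*(-2 + f))
X(S, P) = 2 + S**2 (X(S, P) = -2 + (S*S + 4) = -2 + (S**2 + 4) = -2 + (4 + S**2) = 2 + S**2)
j(q) = 72 - 18*q*(-2 + q) (j(q) = 81 - 9*(2*q*(-2 + q) + q/q) = 81 - 9*(2*q*(-2 + q) + 1) = 81 - 9*(1 + 2*q*(-2 + q)) = 81 + (-9 - 18*q*(-2 + q)) = 72 - 18*q*(-2 + q))
j(X(c(-1, 2), 2)) - 1*27825 = (72 - 18*(2 + 2**2)*(-2 + (2 + 2**2))) - 1*27825 = (72 - 18*(2 + 4)*(-2 + (2 + 4))) - 27825 = (72 - 18*6*(-2 + 6)) - 27825 = (72 - 18*6*4) - 27825 = (72 - 432) - 27825 = -360 - 27825 = -28185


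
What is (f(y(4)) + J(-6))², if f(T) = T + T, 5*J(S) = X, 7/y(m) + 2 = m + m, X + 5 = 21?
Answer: 6889/225 ≈ 30.618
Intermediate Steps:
X = 16 (X = -5 + 21 = 16)
y(m) = 7/(-2 + 2*m) (y(m) = 7/(-2 + (m + m)) = 7/(-2 + 2*m))
J(S) = 16/5 (J(S) = (⅕)*16 = 16/5)
f(T) = 2*T
(f(y(4)) + J(-6))² = (2*(7/(2*(-1 + 4))) + 16/5)² = (2*((7/2)/3) + 16/5)² = (2*((7/2)*(⅓)) + 16/5)² = (2*(7/6) + 16/5)² = (7/3 + 16/5)² = (83/15)² = 6889/225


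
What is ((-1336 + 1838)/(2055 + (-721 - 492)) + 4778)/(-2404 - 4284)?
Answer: -2011789/2815648 ≈ -0.71450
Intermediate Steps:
((-1336 + 1838)/(2055 + (-721 - 492)) + 4778)/(-2404 - 4284) = (502/(2055 - 1213) + 4778)/(-6688) = (502/842 + 4778)*(-1/6688) = (502*(1/842) + 4778)*(-1/6688) = (251/421 + 4778)*(-1/6688) = (2011789/421)*(-1/6688) = -2011789/2815648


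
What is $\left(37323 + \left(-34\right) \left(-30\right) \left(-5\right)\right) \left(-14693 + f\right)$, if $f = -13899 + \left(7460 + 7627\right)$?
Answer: $-435171615$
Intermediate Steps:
$f = 1188$ ($f = -13899 + 15087 = 1188$)
$\left(37323 + \left(-34\right) \left(-30\right) \left(-5\right)\right) \left(-14693 + f\right) = \left(37323 + \left(-34\right) \left(-30\right) \left(-5\right)\right) \left(-14693 + 1188\right) = \left(37323 + 1020 \left(-5\right)\right) \left(-13505\right) = \left(37323 - 5100\right) \left(-13505\right) = 32223 \left(-13505\right) = -435171615$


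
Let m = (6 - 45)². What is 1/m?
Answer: 1/1521 ≈ 0.00065746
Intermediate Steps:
m = 1521 (m = (-39)² = 1521)
1/m = 1/1521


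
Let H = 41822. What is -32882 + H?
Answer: 8940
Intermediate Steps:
-32882 + H = -32882 + 41822 = 8940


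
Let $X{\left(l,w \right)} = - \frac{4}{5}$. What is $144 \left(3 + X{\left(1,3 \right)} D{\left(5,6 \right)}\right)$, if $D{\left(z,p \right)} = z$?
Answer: $-144$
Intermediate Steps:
$X{\left(l,w \right)} = - \frac{4}{5}$ ($X{\left(l,w \right)} = \left(-4\right) \frac{1}{5} = - \frac{4}{5}$)
$144 \left(3 + X{\left(1,3 \right)} D{\left(5,6 \right)}\right) = 144 \left(3 - 4\right) = 144 \left(-1\right) = -144$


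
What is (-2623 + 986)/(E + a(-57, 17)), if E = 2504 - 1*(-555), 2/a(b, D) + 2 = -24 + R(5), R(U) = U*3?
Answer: -18007/33647 ≈ -0.53517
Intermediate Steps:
R(U) = 3*U
a(b, D) = -2/11 (a(b, D) = 2/(-2 + (-24 + 3*5)) = 2/(-2 + (-24 + 15)) = 2/(-2 - 9) = 2/(-11) = 2*(-1/11) = -2/11)
E = 3059 (E = 2504 + 555 = 3059)
(-2623 + 986)/(E + a(-57, 17)) = (-2623 + 986)/(3059 - 2/11) = -1637/33647/11 = -1637*11/33647 = -18007/33647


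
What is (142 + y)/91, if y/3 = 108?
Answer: 466/91 ≈ 5.1209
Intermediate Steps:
y = 324 (y = 3*108 = 324)
(142 + y)/91 = (142 + 324)/91 = (1/91)*466 = 466/91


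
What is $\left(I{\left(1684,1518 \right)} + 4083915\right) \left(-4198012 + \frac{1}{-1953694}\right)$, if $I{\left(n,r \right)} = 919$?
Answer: $- \frac{16751150288690907193}{976847} \approx -1.7148 \cdot 10^{13}$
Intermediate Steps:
$\left(I{\left(1684,1518 \right)} + 4083915\right) \left(-4198012 + \frac{1}{-1953694}\right) = \left(919 + 4083915\right) \left(-4198012 + \frac{1}{-1953694}\right) = 4084834 \left(-4198012 - \frac{1}{1953694}\right) = 4084834 \left(- \frac{8201630856329}{1953694}\right) = - \frac{16751150288690907193}{976847}$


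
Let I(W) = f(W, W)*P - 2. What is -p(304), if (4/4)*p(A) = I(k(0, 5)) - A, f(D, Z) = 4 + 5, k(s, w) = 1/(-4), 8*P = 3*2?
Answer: 1197/4 ≈ 299.25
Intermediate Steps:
P = ¾ (P = (3*2)/8 = (⅛)*6 = ¾ ≈ 0.75000)
k(s, w) = -¼
f(D, Z) = 9
I(W) = 19/4 (I(W) = 9*(¾) - 2 = 27/4 - 2 = 19/4)
p(A) = 19/4 - A
-p(304) = -(19/4 - 1*304) = -(19/4 - 304) = -1*(-1197/4) = 1197/4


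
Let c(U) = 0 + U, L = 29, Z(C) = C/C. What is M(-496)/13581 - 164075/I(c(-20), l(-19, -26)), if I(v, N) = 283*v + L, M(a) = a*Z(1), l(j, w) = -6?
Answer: 741836533/25491537 ≈ 29.101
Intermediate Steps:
Z(C) = 1
M(a) = a (M(a) = a*1 = a)
c(U) = U
I(v, N) = 29 + 283*v (I(v, N) = 283*v + 29 = 29 + 283*v)
M(-496)/13581 - 164075/I(c(-20), l(-19, -26)) = -496/13581 - 164075/(29 + 283*(-20)) = -496*1/13581 - 164075/(29 - 5660) = -496/13581 - 164075/(-5631) = -496/13581 - 164075*(-1/5631) = -496/13581 + 164075/5631 = 741836533/25491537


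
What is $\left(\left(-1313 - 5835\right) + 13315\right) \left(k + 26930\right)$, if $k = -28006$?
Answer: $-6635692$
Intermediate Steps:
$\left(\left(-1313 - 5835\right) + 13315\right) \left(k + 26930\right) = \left(\left(-1313 - 5835\right) + 13315\right) \left(-28006 + 26930\right) = \left(\left(-1313 - 5835\right) + 13315\right) \left(-1076\right) = \left(-7148 + 13315\right) \left(-1076\right) = 6167 \left(-1076\right) = -6635692$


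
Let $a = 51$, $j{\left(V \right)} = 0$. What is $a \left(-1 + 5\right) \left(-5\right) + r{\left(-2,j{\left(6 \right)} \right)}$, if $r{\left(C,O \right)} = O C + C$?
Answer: $-1022$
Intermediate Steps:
$r{\left(C,O \right)} = C + C O$ ($r{\left(C,O \right)} = C O + C = C + C O$)
$a \left(-1 + 5\right) \left(-5\right) + r{\left(-2,j{\left(6 \right)} \right)} = 51 \left(-1 + 5\right) \left(-5\right) - 2 \left(1 + 0\right) = 51 \cdot 4 \left(-5\right) - 2 = 51 \left(-20\right) - 2 = -1020 - 2 = -1022$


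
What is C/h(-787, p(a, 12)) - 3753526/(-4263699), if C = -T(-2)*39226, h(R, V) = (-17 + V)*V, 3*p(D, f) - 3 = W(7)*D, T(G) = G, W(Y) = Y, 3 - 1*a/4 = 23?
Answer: 1070403881647/360981812136 ≈ 2.9653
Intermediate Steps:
a = -80 (a = 12 - 4*23 = 12 - 92 = -80)
p(D, f) = 1 + 7*D/3 (p(D, f) = 1 + (7*D)/3 = 1 + 7*D/3)
h(R, V) = V*(-17 + V)
C = 78452 (C = -1*(-2)*39226 = 2*39226 = 78452)
C/h(-787, p(a, 12)) - 3753526/(-4263699) = 78452/(((1 + (7/3)*(-80))*(-17 + (1 + (7/3)*(-80))))) - 3753526/(-4263699) = 78452/(((1 - 560/3)*(-17 + (1 - 560/3)))) - 3753526*(-1/4263699) = 78452/((-557*(-17 - 557/3)/3)) + 3753526/4263699 = 78452/((-557/3*(-608/3))) + 3753526/4263699 = 78452/(338656/9) + 3753526/4263699 = 78452*(9/338656) + 3753526/4263699 = 176517/84664 + 3753526/4263699 = 1070403881647/360981812136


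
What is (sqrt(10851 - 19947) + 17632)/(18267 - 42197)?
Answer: -8816/11965 - I*sqrt(2274)/11965 ≈ -0.73682 - 0.0039855*I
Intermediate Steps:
(sqrt(10851 - 19947) + 17632)/(18267 - 42197) = (sqrt(-9096) + 17632)/(-23930) = (2*I*sqrt(2274) + 17632)*(-1/23930) = (17632 + 2*I*sqrt(2274))*(-1/23930) = -8816/11965 - I*sqrt(2274)/11965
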